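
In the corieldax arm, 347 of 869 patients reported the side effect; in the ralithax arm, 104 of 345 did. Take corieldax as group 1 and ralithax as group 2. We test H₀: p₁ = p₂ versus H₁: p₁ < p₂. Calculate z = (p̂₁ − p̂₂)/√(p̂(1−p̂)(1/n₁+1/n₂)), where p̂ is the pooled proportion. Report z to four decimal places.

z = 3.1826

p̂₁ = 347/869 = 0.3993096, p̂₂ = 104/345 = 0.3014493.
Pooled p̂ = (347+104)/(869+345) = 451/1214 = 0.3714992.
SE = √(p̂(1−p̂)(1/n₁+1/n₂)) = √(0.3714992·0.6285008·0.0040493) = √(0.000945461) = 0.0307483.
z = (0.3993096 − 0.3014493)/0.0307483 = 0.0978603/0.0307483 = 3.1826.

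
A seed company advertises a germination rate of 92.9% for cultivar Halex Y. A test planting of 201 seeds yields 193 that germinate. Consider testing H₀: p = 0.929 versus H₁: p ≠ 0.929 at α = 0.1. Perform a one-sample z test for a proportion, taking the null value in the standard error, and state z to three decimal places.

p̂ = 193/201 = 0.96020.
Under H₀, SE = √(0.929·0.071/201) = √(0.000328154) = 0.01812.
z = (0.96020 − 0.929)/0.01812 = 0.03120/0.01812 = 1.722.
p-value = 2·P(Z > 1.722) ≈ 0.0850. With α = 0.1, reject H₀.

z = 1.722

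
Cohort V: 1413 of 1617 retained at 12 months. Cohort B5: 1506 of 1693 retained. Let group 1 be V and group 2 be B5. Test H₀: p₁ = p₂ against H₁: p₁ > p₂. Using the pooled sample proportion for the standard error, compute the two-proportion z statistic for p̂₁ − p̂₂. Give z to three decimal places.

z = -1.399

p̂₁ = 1413/1617 = 0.873840, p̂₂ = 1506/1693 = 0.889545.
Pooled p̂ = (1413+1506)/(1617+1693) = 2919/3310 = 0.881873.
SE = √(p̂(1−p̂)(1/n₁+1/n₂)) = √(0.881873·0.118127·0.0012091) = √(0.000125955) = 0.011223.
z = (0.873840 − 0.889545)/0.011223 = -0.015705/0.011223 = -1.399.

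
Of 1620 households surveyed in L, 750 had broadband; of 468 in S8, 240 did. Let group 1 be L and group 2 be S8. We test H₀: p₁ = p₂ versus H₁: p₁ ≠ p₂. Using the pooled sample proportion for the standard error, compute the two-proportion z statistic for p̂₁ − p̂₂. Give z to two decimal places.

p̂₁ = 750/1620 ≈ 0.4630, p̂₂ = 240/468 ≈ 0.5128.
Pooled p̂ = (750+240)/(1620+468) = 990/2088 = 0.4741.
SE = √(p̂(1−p̂)(1/n₁+1/n₂)) = √(0.4741·0.5259·0.00275404) = √(0.000686667) = 0.0262.
z = (0.4630 − 0.5128)/0.0262 = -0.0498/0.0262 = -1.90.
p-value = 2·P(Z > 1.903) ≈ 0.0571.

z = -1.90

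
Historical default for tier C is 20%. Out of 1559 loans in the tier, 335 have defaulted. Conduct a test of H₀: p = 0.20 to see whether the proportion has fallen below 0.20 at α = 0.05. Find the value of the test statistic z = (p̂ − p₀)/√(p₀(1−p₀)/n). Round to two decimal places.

z = 1.47

p̂ = 335/1559 ≈ 0.21488.
Under H₀, SE = √(0.2·0.8/1559) = √(0.00010263) = 0.01013.
z = (0.21488 − 0.2)/0.01013 = 0.01488/0.01013 = 1.47.
p-value = P(Z < 1.469) ≈ 0.9291, so at α = 0.05 we fail to reject H₀.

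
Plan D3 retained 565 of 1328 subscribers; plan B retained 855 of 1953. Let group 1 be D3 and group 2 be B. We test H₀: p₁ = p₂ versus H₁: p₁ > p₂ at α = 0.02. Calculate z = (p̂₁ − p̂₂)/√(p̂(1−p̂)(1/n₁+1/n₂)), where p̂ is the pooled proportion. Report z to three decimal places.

p̂₁ = 565/1328 = 0.42545, p̂₂ = 855/1953 = 0.43779.
Pooled p̂ = (565+855)/(1328+1953) = 1420/3281 = 0.43279.
SE = √(0.245483 × 0.00126504) = 0.01762.
z = (0.42545 − 0.43779)/0.01762 = -0.01234/0.01762 = -0.700.
p-value = P(Z > -0.700) ≈ 0.7580; since p > α = 0.02, fail to reject H₀.

z = -0.700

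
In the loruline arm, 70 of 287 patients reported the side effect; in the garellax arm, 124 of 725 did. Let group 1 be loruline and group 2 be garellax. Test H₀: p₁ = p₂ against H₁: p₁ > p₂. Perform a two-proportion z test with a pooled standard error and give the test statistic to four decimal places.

z = 2.6544

p̂₁ = 70/287 = 0.243902, p̂₂ = 124/725 = 0.171034.
Pooled p̂ = (70+124)/(287+725) = 194/1012 = 0.191700.
SE = √(0.154951 × 0.00486363) = 0.027452.
z = (0.243902 − 0.171034)/0.027452 = 0.072868/0.027452 = 2.6544.
p-value = P(Z > 2.654) ≈ 0.0040.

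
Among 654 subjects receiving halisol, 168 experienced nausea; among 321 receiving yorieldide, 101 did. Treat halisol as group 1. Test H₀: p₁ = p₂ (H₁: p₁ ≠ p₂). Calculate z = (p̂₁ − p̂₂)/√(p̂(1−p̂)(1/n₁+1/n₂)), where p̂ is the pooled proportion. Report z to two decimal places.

z = -1.90

p̂₁ = 168/654 = 0.25688, p̂₂ = 101/321 = 0.31464.
Pooled p̂ = (168+101)/(654+321) = 269/975 = 0.27590.
SE = √(p̂(1−p̂)(1/n₁+1/n₂)) = √(0.27590·0.72410·0.00464432) = √(0.000927833) = 0.03046.
z = (0.25688 − 0.31464)/0.03046 = -0.05776/0.03046 = -1.90.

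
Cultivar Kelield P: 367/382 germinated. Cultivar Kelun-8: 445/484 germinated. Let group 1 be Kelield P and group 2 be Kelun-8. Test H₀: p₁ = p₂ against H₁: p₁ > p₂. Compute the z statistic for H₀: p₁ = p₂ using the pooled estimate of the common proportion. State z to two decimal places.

p̂₁ = 367/382 ≈ 0.9607, p̂₂ = 445/484 ≈ 0.9194.
Pooled p̂ = (367+445)/(382+484) = 812/866 = 0.9376.
SE = √(0.0584674 × 0.00468392) = 0.0165.
z = (0.9607 − 0.9194)/0.0165 = 0.0413/0.0165 = 2.50.
p-value = P(Z > 2.496) ≈ 0.0063.

z = 2.50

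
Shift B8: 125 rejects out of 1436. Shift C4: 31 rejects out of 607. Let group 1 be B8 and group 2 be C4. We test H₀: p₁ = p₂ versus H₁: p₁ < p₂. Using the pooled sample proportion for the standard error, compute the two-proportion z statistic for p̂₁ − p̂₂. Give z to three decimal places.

p̂₁ = 125/1436 = 0.08705, p̂₂ = 31/607 = 0.05107.
Pooled p̂ = (125+31)/(1436+607) = 156/2043 = 0.07636.
SE = √(0.0705277 × 0.00234383) = 0.01286.
z = (0.08705 − 0.05107)/0.01286 = 0.03598/0.01286 = 2.798.

z = 2.798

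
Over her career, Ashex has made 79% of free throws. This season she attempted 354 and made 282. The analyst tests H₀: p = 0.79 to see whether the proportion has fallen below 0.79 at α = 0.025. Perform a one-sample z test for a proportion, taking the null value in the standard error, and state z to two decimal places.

z = 0.31

p̂ = 282/354 = 0.7966.
SE = √(p₀(1−p₀)/n) = √(0.1659/354) = 0.0216.
z = (0.7966 − 0.79)/0.0216 = 0.0066/0.0216 = 0.31.
p-value = P(Z < 0.305) ≈ 0.6199; since p > α = 0.025, fail to reject H₀.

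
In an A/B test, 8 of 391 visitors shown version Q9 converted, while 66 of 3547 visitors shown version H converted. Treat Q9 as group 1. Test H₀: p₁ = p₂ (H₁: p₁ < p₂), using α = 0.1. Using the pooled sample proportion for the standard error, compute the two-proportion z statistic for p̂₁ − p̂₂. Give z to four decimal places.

z = 0.2561

p̂₁ = 8/391 ≈ 0.020460, p̂₂ = 66/3547 ≈ 0.018607.
Pooled p̂ = (8+66)/(391+3547) = 74/3938 = 0.018791.
SE = √(0.0184382 × 0.00283947) = 0.007236.
z = (0.020460 − 0.018607)/0.007236 = 0.001853/0.007236 = 0.2561.
p-value = P(Z < 0.256) ≈ 0.6011, so at α = 0.1 we fail to reject H₀.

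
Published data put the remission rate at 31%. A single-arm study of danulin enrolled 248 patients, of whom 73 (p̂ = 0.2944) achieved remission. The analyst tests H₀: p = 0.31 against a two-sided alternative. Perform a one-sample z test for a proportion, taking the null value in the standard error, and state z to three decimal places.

z = -0.533

p̂ = 73/248 = 0.29435.
SE = √(p₀(1−p₀)/n) = √(0.2139/248) = 0.02937.
z = (0.29435 − 0.31)/0.02937 = -0.01565/0.02937 = -0.533.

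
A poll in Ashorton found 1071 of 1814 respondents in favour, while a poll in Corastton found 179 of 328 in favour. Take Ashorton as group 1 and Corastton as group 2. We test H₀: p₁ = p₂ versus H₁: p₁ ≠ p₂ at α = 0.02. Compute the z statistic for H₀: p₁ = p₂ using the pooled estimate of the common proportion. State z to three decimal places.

p̂₁ = 1071/1814 ≈ 0.59041, p̂₂ = 179/328 ≈ 0.54573.
Pooled p̂ = (1071+179)/(1814+328) = 1250/2142 = 0.58357.
SE = √(p̂(1−p̂)(1/n₁+1/n₂)) = √(0.58357·0.41643·0.00360005) = √(0.000874872) = 0.02958.
z = (0.59041 − 0.54573)/0.02958 = 0.04468/0.02958 = 1.510.
Two-sided p-value ≈ 2·Φ(−1.510) = 0.1309; since p > α = 0.02, fail to reject H₀.

z = 1.510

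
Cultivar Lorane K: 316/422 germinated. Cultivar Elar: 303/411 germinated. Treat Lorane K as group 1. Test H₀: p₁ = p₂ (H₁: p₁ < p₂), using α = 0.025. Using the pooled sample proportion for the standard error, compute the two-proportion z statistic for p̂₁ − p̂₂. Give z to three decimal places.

p̂₁ = 316/422 = 0.74882, p̂₂ = 303/411 = 0.73723.
Pooled p̂ = (316+303)/(422+411) = 619/833 = 0.74310.
SE = √(p̂(1−p̂)(1/n₁+1/n₂)) = √(0.74310·0.25690·0.00480276) = √(0.000916864) = 0.03028.
z = (0.74882 − 0.73723)/0.03028 = 0.01159/0.03028 = 0.383.
p-value = P(Z < 0.383) ≈ 0.6490; since p > α = 0.025, fail to reject H₀.

z = 0.383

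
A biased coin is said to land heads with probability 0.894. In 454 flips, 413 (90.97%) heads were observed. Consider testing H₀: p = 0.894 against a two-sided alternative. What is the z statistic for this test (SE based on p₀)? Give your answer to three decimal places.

z = 1.086

p̂ = 413/454 = 0.90969.
Under H₀, SE = √(0.894·0.106/454) = √(0.000208731) = 0.01445.
z = (0.90969 − 0.894)/0.01445 = 0.01569/0.01445 = 1.086.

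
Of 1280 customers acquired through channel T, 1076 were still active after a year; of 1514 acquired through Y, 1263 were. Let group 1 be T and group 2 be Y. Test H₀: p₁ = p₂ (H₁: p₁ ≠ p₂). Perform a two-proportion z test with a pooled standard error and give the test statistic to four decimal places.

p̂₁ = 1076/1280 ≈ 0.840625, p̂₂ = 1263/1514 ≈ 0.834214.
Pooled p̂ = (1076+1263)/(1280+1514) = 2339/2794 = 0.837151.
SE = √(p̂(1−p̂)(1/n₁+1/n₂)) = √(0.837151·0.162849·0.00144175) = √(0.000196553) = 0.014020.
z = (0.840625 − 0.834214)/0.014020 = 0.006411/0.014020 = 0.4573.
p-value = 2·P(Z > 0.457) ≈ 0.6475.

z = 0.4573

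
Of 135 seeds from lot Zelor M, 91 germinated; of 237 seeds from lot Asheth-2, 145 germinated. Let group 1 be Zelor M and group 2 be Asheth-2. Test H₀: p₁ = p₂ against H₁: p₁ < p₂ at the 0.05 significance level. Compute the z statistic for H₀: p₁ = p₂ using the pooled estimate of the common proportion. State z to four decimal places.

p̂₁ = 91/135 ≈ 0.674074, p̂₂ = 145/237 ≈ 0.611814.
Pooled p̂ = (91+145)/(135+237) = 236/372 = 0.634409.
SE = √(p̂(1−p̂)(1/n₁+1/n₂)) = √(0.634409·0.365591·0.0116268) = √(0.00269666) = 0.051929.
z = (0.674074 − 0.611814)/0.051929 = 0.062260/0.051929 = 1.1989.
p-value = P(Z < 1.199) ≈ 0.8847; since p > α = 0.05, fail to reject H₀.

z = 1.1989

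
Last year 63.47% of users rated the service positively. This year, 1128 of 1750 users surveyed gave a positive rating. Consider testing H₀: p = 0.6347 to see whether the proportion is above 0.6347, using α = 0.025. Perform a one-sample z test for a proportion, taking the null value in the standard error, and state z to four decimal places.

p̂ = 1128/1750 = 0.644571.
Under H₀, SE = √(0.6347·0.3653/1750) = √(0.000132489) = 0.011510.
z = (0.644571 − 0.6347)/0.011510 = 0.009871/0.011510 = 0.8576.
p-value = P(Z > 0.858) ≈ 0.1956; since p > α = 0.025, fail to reject H₀.

z = 0.8576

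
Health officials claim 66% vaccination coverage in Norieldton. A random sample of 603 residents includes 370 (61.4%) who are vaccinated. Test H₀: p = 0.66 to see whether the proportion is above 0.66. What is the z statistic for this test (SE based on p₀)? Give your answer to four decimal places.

z = -2.4053

p̂ = 370/603 ≈ 0.613599.
SE = √(p₀(1−p₀)/n) = √(0.2244/603) = 0.019291.
z = (0.613599 − 0.66)/0.019291 = -0.046401/0.019291 = -2.4053.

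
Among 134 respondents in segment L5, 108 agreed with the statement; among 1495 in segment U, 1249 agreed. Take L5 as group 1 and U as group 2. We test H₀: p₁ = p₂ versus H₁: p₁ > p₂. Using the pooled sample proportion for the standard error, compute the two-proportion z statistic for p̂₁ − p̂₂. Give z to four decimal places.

z = -0.8766

p̂₁ = 108/134 ≈ 0.805970, p̂₂ = 1249/1495 ≈ 0.835452.
Pooled p̂ = (108+1249)/(134+1495) = 1357/1629 = 0.833026.
SE = √(p̂(1−p̂)(1/n₁+1/n₂)) = √(0.833026·0.166974·0.00813158) = √(0.00113105) = 0.033631.
z = (0.805970 − 0.835452)/0.033631 = -0.029482/0.033631 = -0.8766.
p-value = P(Z > -0.877) ≈ 0.8097.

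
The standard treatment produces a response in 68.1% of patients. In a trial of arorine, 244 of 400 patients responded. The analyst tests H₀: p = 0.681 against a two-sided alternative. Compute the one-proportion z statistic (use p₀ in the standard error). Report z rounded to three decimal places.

z = -3.047

p̂ = 244/400 ≈ 0.61000.
Under H₀, SE = √(0.681·0.319/400) = √(0.000543098) = 0.02330.
z = (0.61000 − 0.681)/0.02330 = -0.07100/0.02330 = -3.047.
Two-sided p-value ≈ 2·Φ(−3.047) = 0.0023.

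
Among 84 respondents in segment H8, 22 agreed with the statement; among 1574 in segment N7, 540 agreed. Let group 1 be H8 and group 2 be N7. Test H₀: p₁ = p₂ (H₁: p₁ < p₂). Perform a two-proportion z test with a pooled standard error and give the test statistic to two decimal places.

p̂₁ = 22/84 ≈ 0.2619, p̂₂ = 540/1574 ≈ 0.3431.
Pooled p̂ = (22+540)/(84+1574) = 562/1658 = 0.3390.
SE = √(p̂(1−p̂)(1/n₁+1/n₂)) = √(0.3390·0.6610·0.0125401) = √(0.00280982) = 0.0530.
z = (0.2619 − 0.3431)/0.0530 = -0.0812/0.0530 = -1.53.
p-value = P(Z < -1.531) ≈ 0.0628.

z = -1.53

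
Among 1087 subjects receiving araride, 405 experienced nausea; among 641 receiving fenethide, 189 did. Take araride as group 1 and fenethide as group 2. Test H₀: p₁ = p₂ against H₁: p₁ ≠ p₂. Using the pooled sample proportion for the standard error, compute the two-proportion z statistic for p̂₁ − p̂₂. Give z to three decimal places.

p̂₁ = 405/1087 ≈ 0.372585, p̂₂ = 189/641 ≈ 0.294852.
Pooled p̂ = (405+189)/(1087+641) = 594/1728 = 0.343750.
SE = √(p̂(1−p̂)(1/n₁+1/n₂)) = √(0.343750·0.656250·0.00248003) = √(0.000559459) = 0.023653.
z = (0.372585 − 0.294852)/0.023653 = 0.077733/0.023653 = 3.286.
p-value = 2·P(Z > 3.286) ≈ 0.0010.

z = 3.286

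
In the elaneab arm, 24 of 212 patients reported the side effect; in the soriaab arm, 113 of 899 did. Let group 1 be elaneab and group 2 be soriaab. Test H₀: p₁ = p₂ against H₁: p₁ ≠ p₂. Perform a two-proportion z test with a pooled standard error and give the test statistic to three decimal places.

z = -0.497

p̂₁ = 24/212 = 0.113208, p̂₂ = 113/899 = 0.125695.
Pooled p̂ = (24+113)/(212+899) = 137/1111 = 0.123312.
SE = √(p̂(1−p̂)(1/n₁+1/n₂)) = √(0.123312·0.876688·0.00582933) = √(0.000630188) = 0.025104.
z = (0.113208 − 0.125695)/0.025104 = -0.012487/0.025104 = -0.497.
Two-sided p-value ≈ 2·Φ(−0.497) = 0.6189.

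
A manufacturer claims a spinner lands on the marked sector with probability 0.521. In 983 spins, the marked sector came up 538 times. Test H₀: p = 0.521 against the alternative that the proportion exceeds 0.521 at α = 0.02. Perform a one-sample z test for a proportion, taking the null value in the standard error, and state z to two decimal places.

z = 1.65

p̂ = 538/983 ≈ 0.5473.
Standard error under H₀: √(0.521×0.479/983) = 0.0159.
z = (0.5473 − 0.521)/0.0159 = 0.0263/0.0159 = 1.65.
p-value = P(Z > 1.651) ≈ 0.0494. With α = 0.02, fail to reject H₀.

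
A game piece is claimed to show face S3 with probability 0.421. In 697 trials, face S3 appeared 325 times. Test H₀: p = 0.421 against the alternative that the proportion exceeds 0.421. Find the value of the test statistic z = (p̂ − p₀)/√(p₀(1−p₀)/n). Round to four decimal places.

z = 2.4215

p̂ = 325/697 = 0.466284.
SE = √(p₀(1−p₀)/n) = √(0.24376/697) = 0.018701.
z = (0.466284 − 0.421)/0.018701 = 0.045284/0.018701 = 2.4215.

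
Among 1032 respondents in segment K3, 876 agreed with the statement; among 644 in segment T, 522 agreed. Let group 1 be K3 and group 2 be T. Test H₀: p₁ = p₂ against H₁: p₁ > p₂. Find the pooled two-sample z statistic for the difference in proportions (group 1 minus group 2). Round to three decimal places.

p̂₁ = 876/1032 ≈ 0.84884, p̂₂ = 522/644 ≈ 0.81056.
Pooled p̂ = (876+522)/(1032+644) = 1398/1676 = 0.83413.
SE = √(p̂(1−p̂)(1/n₁+1/n₂)) = √(0.83413·0.16587·0.00252179) = √(0.000348909) = 0.01868.
z = (0.84884 − 0.81056)/0.01868 = 0.03828/0.01868 = 2.049.

z = 2.049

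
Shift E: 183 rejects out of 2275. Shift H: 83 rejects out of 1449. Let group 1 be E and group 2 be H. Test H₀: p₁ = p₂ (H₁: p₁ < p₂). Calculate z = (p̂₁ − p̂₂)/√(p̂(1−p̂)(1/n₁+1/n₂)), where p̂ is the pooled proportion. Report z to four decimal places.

p̂₁ = 183/2275 = 0.0804396, p̂₂ = 83/1449 = 0.0572809.
Pooled p̂ = (183+83)/(2275+1449) = 266/3724 = 0.0714286.
SE = √(p̂(1−p̂)(1/n₁+1/n₂)) = √(0.0714286·0.9285714·0.00112969) = √(7.49285e-05) = 0.0086561.
z = (0.0804396 − 0.0572809)/0.0086561 = 0.0231587/0.0086561 = 2.6754.
p-value = P(Z < 2.675) ≈ 0.9963.

z = 2.6754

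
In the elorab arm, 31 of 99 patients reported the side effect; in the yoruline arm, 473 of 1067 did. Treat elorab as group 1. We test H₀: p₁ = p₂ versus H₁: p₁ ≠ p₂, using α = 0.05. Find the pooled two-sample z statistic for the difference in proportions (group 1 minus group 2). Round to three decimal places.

z = -2.501

p̂₁ = 31/99 = 0.31313, p̂₂ = 473/1067 = 0.44330.
Pooled p̂ = (31+473)/(99+1067) = 504/1166 = 0.43225.
SE = √(p̂(1−p̂)(1/n₁+1/n₂)) = √(0.43225·0.56775·0.0110382) = √(0.00270888) = 0.05205.
z = (0.31313 − 0.44330)/0.05205 = -0.13017/0.05205 = -2.501.
p-value = 2·P(Z > 2.501) ≈ 0.0124. With α = 0.05, reject H₀.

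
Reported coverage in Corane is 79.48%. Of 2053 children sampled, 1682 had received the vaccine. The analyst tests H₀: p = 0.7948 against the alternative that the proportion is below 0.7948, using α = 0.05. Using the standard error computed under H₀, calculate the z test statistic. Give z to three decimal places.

p̂ = 1682/2053 ≈ 0.819289.
Standard error under H₀: √(0.7948×0.2052/2053) = 0.008913.
z = (0.819289 − 0.7948)/0.008913 = 0.024489/0.008913 = 2.748.
p-value = P(Z < 2.748) ≈ 0.9970, so at α = 0.05 we fail to reject H₀.

z = 2.748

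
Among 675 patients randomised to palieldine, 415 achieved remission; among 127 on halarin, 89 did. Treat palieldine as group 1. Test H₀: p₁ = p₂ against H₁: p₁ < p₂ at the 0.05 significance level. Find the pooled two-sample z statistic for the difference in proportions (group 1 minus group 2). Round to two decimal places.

z = -1.84

p̂₁ = 415/675 ≈ 0.6148, p̂₂ = 89/127 ≈ 0.7008.
Pooled p̂ = (415+89)/(675+127) = 504/802 = 0.6284.
SE = √(0.233506 × 0.0093555) = 0.0467.
z = (0.6148 − 0.7008)/0.0467 = -0.0860/0.0467 = -1.84.
p-value = P(Z < -1.839) ≈ 0.0329. With α = 0.05, reject H₀.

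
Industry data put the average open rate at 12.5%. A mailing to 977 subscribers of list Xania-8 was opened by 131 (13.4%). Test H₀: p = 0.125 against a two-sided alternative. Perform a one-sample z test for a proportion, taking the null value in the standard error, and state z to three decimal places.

p̂ = 131/977 = 0.134084.
Standard error under H₀: √(0.125×0.875/977) = 0.010581.
z = (0.134084 − 0.125)/0.010581 = 0.009084/0.010581 = 0.859.
Two-sided p-value ≈ 2·Φ(−0.859) = 0.3906.

z = 0.859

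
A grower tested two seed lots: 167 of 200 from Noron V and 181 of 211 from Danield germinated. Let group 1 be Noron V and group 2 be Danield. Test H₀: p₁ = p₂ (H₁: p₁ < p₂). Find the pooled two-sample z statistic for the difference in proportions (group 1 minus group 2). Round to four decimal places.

p̂₁ = 167/200 = 0.835000, p̂₂ = 181/211 = 0.857820.
Pooled p̂ = (167+181)/(200+211) = 348/411 = 0.846715.
SE = √(p̂(1−p̂)(1/n₁+1/n₂)) = √(0.846715·0.153285·0.00973934) = √(0.00126405) = 0.035554.
z = (0.835000 − 0.857820)/0.035554 = -0.022820/0.035554 = -0.6418.
p-value = P(Z < -0.642) ≈ 0.2605.

z = -0.6418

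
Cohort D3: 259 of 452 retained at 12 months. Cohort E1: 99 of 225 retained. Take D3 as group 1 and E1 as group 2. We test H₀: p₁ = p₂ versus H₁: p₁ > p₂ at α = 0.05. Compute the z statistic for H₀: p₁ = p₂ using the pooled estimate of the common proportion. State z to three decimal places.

p̂₁ = 259/452 ≈ 0.57301, p̂₂ = 99/225 ≈ 0.44000.
Pooled p̂ = (259+99)/(452+225) = 358/677 = 0.52880.
SE = √(p̂(1−p̂)(1/n₁+1/n₂)) = √(0.52880·0.47120·0.00665683) = √(0.00165869) = 0.04073.
z = (0.57301 − 0.44000)/0.04073 = 0.13301/0.04073 = 3.266.
p-value = P(Z > 3.266) ≈ 0.0005, so at α = 0.05 we reject H₀.

z = 3.266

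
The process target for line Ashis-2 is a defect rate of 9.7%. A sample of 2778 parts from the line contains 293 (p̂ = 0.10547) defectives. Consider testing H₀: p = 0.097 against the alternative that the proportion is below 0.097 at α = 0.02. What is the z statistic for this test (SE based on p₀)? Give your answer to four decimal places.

p̂ = 293/2778 = 0.1054716.
SE = √(p₀(1−p₀)/n) = √(0.087591/2778) = 0.0056152.
z = (0.1054716 − 0.097)/0.0056152 = 0.0084716/0.0056152 = 1.5087.
p-value = P(Z < 1.509) ≈ 0.9343, so at α = 0.02 we fail to reject H₀.

z = 1.5087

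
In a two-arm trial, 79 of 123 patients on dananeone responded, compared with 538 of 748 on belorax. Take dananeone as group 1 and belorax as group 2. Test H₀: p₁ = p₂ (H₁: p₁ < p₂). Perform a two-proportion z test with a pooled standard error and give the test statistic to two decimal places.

z = -1.74

p̂₁ = 79/123 = 0.6423, p̂₂ = 538/748 = 0.7193.
Pooled p̂ = (79+538)/(123+748) = 617/871 = 0.7084.
SE = √(0.206577 × 0.00946698) = 0.0442.
z = (0.6423 − 0.7193)/0.0442 = -0.0770/0.0442 = -1.74.
p-value = P(Z < -1.741) ≈ 0.0409.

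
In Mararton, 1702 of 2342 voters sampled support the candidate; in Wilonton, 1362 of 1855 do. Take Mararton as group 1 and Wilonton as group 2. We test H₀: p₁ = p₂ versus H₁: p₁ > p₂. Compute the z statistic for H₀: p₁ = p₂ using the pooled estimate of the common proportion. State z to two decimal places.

z = -0.54

p̂₁ = 1702/2342 ≈ 0.7267, p̂₂ = 1362/1855 ≈ 0.7342.
Pooled p̂ = (1702+1362)/(2342+1855) = 3064/4197 = 0.7300.
SE = √(p̂(1−p̂)(1/n₁+1/n₂)) = √(0.7300·0.2700·0.000966069) = √(0.000190392) = 0.0138.
z = (0.7267 − 0.7342)/0.0138 = -0.0075/0.0138 = -0.54.
p-value = P(Z > -0.544) ≈ 0.7067.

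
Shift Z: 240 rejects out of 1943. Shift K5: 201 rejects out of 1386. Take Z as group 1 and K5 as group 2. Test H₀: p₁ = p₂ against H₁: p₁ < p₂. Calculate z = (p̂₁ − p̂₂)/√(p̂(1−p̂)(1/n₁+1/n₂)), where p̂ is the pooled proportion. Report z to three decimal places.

z = -1.804

p̂₁ = 240/1943 = 0.12352, p̂₂ = 201/1386 = 0.14502.
Pooled p̂ = (240+201)/(1943+1386) = 441/3329 = 0.13247.
SE = √(p̂(1−p̂)(1/n₁+1/n₂)) = √(0.13247·0.86753·0.00123617) = √(0.000142065) = 0.01192.
z = (0.12352 − 0.14502)/0.01192 = -0.02150/0.01192 = -1.804.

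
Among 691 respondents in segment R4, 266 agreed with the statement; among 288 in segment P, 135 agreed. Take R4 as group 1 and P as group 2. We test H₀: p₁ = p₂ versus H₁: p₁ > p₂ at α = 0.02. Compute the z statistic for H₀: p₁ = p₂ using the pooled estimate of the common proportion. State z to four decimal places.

p̂₁ = 266/691 ≈ 0.384949, p̂₂ = 135/288 ≈ 0.468750.
Pooled p̂ = (266+135)/(691+288) = 401/979 = 0.409602.
SE = √(0.241828 × 0.0049194) = 0.034491.
z = (0.384949 − 0.468750)/0.034491 = -0.083801/0.034491 = -2.4296.
p-value = P(Z > -2.430) ≈ 0.9924; since p > α = 0.02, fail to reject H₀.

z = -2.4296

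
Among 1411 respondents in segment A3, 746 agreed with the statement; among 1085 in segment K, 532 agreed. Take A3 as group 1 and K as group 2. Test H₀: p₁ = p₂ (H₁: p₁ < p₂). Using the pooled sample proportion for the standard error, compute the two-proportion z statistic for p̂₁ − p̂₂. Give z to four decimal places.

p̂₁ = 746/1411 ≈ 0.528703, p̂₂ = 532/1085 ≈ 0.490323.
Pooled p̂ = (746+532)/(1411+1085) = 1278/2496 = 0.512019.
SE = √(0.249856 × 0.00163038) = 0.020183.
z = (0.528703 − 0.490323)/0.020183 = 0.038380/0.020183 = 1.9016.

z = 1.9016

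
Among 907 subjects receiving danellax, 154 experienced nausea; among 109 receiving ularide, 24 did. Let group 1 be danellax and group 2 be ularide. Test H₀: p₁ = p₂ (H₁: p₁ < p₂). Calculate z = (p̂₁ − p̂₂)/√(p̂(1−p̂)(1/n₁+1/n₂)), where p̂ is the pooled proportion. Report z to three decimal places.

p̂₁ = 154/907 = 0.169791, p̂₂ = 24/109 = 0.220183.
Pooled p̂ = (154+24)/(907+109) = 178/1016 = 0.175197.
SE = √(0.144503 × 0.0102768) = 0.038536.
z = (0.169791 − 0.220183)/0.038536 = -0.050392/0.038536 = -1.308.
p-value = P(Z < -1.308) ≈ 0.0955.

z = -1.308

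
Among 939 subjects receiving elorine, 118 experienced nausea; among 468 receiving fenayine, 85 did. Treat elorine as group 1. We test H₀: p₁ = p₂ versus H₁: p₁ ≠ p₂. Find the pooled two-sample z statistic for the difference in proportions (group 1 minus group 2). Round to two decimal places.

z = -2.81

p̂₁ = 118/939 = 0.1257, p̂₂ = 85/468 = 0.1816.
Pooled p̂ = (118+85)/(939+468) = 203/1407 = 0.1443.
SE = √(0.123462 × 0.00320171) = 0.0199.
z = (0.1257 − 0.1816)/0.0199 = -0.0559/0.0199 = -2.81.
Two-sided p-value ≈ 2·Φ(−2.815) = 0.0049.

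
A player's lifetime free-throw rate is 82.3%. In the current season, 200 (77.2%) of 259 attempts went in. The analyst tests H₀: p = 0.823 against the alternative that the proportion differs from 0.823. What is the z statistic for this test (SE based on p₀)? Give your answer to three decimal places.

p̂ = 200/259 = 0.77220.
Standard error under H₀: √(0.823×0.177/259) = 0.02372.
z = (0.77220 − 0.823)/0.02372 = -0.05080/0.02372 = -2.142.
p-value = 2·P(Z > 2.142) ≈ 0.0322.

z = -2.142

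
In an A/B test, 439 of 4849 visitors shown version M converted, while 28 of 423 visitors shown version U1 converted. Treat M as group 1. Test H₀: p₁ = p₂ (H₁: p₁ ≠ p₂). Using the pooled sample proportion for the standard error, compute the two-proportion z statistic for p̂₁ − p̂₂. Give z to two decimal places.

z = 1.69

p̂₁ = 439/4849 = 0.0905, p̂₂ = 28/423 = 0.0662.
Pooled p̂ = (439+28)/(4849+423) = 467/5272 = 0.0886.
SE = √(0.0807346 × 0.00257029) = 0.0144.
z = (0.0905 − 0.0662)/0.0144 = 0.0243/0.0144 = 1.69.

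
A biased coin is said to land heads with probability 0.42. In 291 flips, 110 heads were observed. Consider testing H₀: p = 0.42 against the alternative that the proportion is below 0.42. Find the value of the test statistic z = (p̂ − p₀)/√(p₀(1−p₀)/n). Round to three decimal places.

z = -1.451

p̂ = 110/291 = 0.37801.
SE = √(p₀(1−p₀)/n) = √(0.2436/291) = 0.02893.
z = (0.37801 − 0.42)/0.02893 = -0.04199/0.02893 = -1.451.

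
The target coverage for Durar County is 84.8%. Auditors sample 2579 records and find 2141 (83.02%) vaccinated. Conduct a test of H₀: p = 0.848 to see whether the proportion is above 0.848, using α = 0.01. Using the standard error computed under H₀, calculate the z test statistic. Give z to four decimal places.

p̂ = 2141/2579 = 0.8301667.
Under H₀, SE = √(0.848·0.152/2579) = √(4.99791e-05) = 0.0070696.
z = (0.8301667 − 0.848)/0.0070696 = -0.0178333/0.0070696 = -2.5225.
p-value = P(Z > -2.523) ≈ 0.9942; since p > α = 0.01, fail to reject H₀.

z = -2.5225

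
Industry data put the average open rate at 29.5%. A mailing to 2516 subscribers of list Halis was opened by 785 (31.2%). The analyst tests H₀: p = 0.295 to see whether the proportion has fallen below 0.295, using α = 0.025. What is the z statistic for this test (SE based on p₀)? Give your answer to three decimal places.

p̂ = 785/2516 = 0.31200.
Under H₀, SE = √(0.295·0.705/2516) = √(8.2661e-05) = 0.00909.
z = (0.31200 − 0.295)/0.00909 = 0.01700/0.00909 = 1.870.
p-value = P(Z < 1.870) ≈ 0.9693. With α = 0.025, fail to reject H₀.

z = 1.870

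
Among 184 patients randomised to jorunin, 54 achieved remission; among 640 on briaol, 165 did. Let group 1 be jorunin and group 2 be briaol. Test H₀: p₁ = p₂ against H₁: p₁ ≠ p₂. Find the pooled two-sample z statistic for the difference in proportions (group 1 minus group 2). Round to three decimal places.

z = 0.965

p̂₁ = 54/184 ≈ 0.29348, p̂₂ = 165/640 ≈ 0.25781.
Pooled p̂ = (54+165)/(184+640) = 219/824 = 0.26578.
SE = √(0.195139 × 0.00699728) = 0.03695.
z = (0.29348 − 0.25781)/0.03695 = 0.03567/0.03695 = 0.965.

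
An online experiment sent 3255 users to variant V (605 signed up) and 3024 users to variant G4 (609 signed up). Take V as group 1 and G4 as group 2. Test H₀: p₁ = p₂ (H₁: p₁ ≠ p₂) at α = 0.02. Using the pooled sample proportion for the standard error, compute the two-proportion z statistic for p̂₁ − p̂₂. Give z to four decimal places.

p̂₁ = 605/3255 ≈ 0.185868, p̂₂ = 609/3024 ≈ 0.201389.
Pooled p̂ = (605+609)/(3255+3024) = 1214/6279 = 0.193343.
SE = √(p̂(1−p̂)(1/n₁+1/n₂)) = √(0.193343·0.806657·0.000637907) = √(9.9489e-05) = 0.009974.
z = (0.185868 − 0.201389)/0.009974 = -0.015521/0.009974 = -1.5561.
Two-sided p-value ≈ 2·Φ(−1.556) = 0.1197, so at α = 0.02 we fail to reject H₀.

z = -1.5561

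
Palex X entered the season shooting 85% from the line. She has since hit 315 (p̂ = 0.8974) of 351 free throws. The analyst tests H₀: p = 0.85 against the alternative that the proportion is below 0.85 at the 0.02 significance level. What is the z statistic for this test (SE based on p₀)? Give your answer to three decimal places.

p̂ = 315/351 = 0.89744.
Standard error under H₀: √(0.85×0.15/351) = 0.01906.
z = (0.89744 − 0.85)/0.01906 = 0.04744/0.01906 = 2.489.
p-value = P(Z < 2.489) ≈ 0.9936, so at α = 0.02 we fail to reject H₀.

z = 2.489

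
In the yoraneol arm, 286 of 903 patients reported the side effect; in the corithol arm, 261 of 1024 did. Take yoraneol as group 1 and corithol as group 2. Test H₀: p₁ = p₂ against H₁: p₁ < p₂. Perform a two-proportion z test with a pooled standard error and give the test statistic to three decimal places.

z = 3.004

p̂₁ = 286/903 ≈ 0.316722, p̂₂ = 261/1024 ≈ 0.254883.
Pooled p̂ = (286+261)/(903+1024) = 547/1927 = 0.283861.
SE = √(p̂(1−p̂)(1/n₁+1/n₂)) = √(0.283861·0.716139·0.00208398) = √(0.00042364) = 0.020583.
z = (0.316722 − 0.254883)/0.020583 = 0.061839/0.020583 = 3.004.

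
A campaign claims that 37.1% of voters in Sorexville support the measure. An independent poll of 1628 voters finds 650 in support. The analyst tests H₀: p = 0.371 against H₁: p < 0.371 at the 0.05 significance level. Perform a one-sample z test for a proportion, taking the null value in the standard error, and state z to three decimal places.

p̂ = 650/1628 ≈ 0.39926.
SE = √(p₀(1−p₀)/n) = √(0.23336/1628) = 0.01197.
z = (0.39926 − 0.371)/0.01197 = 0.02826/0.01197 = 2.361.
p-value = P(Z < 2.361) ≈ 0.9909; since p > α = 0.05, fail to reject H₀.

z = 2.361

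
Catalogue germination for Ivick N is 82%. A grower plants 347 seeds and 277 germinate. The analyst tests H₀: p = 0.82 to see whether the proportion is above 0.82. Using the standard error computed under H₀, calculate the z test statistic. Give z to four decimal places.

z = -1.0536

p̂ = 277/347 = 0.798271.
SE = √(p₀(1−p₀)/n) = √(0.1476/347) = 0.020624.
z = (0.798271 − 0.82)/0.020624 = -0.021729/0.020624 = -1.0536.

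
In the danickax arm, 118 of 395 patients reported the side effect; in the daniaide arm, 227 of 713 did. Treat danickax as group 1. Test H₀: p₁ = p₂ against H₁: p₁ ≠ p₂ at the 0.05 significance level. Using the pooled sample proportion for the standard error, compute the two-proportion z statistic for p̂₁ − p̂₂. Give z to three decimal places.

p̂₁ = 118/395 = 0.29873, p̂₂ = 227/713 = 0.31837.
Pooled p̂ = (118+227)/(395+713) = 345/1108 = 0.31137.
SE = √(0.214419 × 0.00393417) = 0.02904.
z = (0.29873 − 0.31837)/0.02904 = -0.01964/0.02904 = -0.676.
p-value = 2·P(Z > 0.676) ≈ 0.4989; since p > α = 0.05, fail to reject H₀.

z = -0.676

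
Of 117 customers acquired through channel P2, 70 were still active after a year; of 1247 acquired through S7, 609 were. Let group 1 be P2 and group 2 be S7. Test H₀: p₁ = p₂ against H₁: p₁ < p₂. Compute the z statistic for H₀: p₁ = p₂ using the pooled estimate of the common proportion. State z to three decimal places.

z = 2.274

p̂₁ = 70/117 ≈ 0.59829, p̂₂ = 609/1247 ≈ 0.48837.
Pooled p̂ = (70+609)/(117+1247) = 679/1364 = 0.49780.
SE = √(0.249995 × 0.00934893) = 0.04834.
z = (0.59829 − 0.48837)/0.04834 = 0.10992/0.04834 = 2.274.
p-value = P(Z < 2.274) ≈ 0.9885.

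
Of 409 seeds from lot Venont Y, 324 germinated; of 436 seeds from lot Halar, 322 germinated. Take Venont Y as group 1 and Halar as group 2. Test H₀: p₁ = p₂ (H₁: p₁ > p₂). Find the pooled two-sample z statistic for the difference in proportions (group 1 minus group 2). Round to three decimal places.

z = 1.837

p̂₁ = 324/409 = 0.79218, p̂₂ = 322/436 = 0.73853.
Pooled p̂ = (324+322)/(409+436) = 646/845 = 0.76450.
SE = √(p̂(1−p̂)(1/n₁+1/n₂)) = √(0.76450·0.23550·0.00473857) = √(0.000853138) = 0.02921.
z = (0.79218 − 0.73853)/0.02921 = 0.05365/0.02921 = 1.837.
p-value = P(Z > 1.837) ≈ 0.0331.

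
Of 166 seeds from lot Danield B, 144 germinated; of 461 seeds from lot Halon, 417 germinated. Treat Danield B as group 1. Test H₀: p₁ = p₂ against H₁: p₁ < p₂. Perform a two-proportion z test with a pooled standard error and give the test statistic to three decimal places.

z = -1.335

p̂₁ = 144/166 = 0.86747, p̂₂ = 417/461 = 0.90456.
Pooled p̂ = (144+417)/(166+461) = 561/627 = 0.89474.
SE = √(0.0941828 × 0.00819329) = 0.02778.
z = (0.86747 − 0.90456)/0.02778 = -0.03709/0.02778 = -1.335.
p-value = P(Z < -1.335) ≈ 0.0909.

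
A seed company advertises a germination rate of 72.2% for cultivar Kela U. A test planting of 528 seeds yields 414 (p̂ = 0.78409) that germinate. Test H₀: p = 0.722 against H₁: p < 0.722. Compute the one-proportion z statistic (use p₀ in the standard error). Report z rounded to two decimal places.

p̂ = 414/528 ≈ 0.7841.
SE = √(p₀(1−p₀)/n) = √(0.20072/528) = 0.0195.
z = (0.7841 − 0.722)/0.0195 = 0.0621/0.0195 = 3.18.

z = 3.18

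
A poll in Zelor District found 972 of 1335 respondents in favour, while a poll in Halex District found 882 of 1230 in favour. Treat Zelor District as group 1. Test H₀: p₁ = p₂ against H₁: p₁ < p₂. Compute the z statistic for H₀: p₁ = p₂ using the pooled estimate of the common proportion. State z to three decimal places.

p̂₁ = 972/1335 = 0.72809, p̂₂ = 882/1230 = 0.71707.
Pooled p̂ = (972+882)/(1335+1230) = 1854/2565 = 0.72281.
SE = √(p̂(1−p̂)(1/n₁+1/n₂)) = √(0.72281·0.27719·0.00156207) = √(0.000312972) = 0.01769.
z = (0.72809 − 0.71707)/0.01769 = 0.01102/0.01769 = 0.623.
p-value = P(Z < 0.623) ≈ 0.7333.

z = 0.623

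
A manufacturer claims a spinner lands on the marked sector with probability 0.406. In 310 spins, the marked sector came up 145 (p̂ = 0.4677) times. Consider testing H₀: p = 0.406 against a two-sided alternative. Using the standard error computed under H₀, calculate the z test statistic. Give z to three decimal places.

z = 2.214

p̂ = 145/310 ≈ 0.46774.
Under H₀, SE = √(0.406·0.594/310) = √(0.000777948) = 0.02789.
z = (0.46774 − 0.406)/0.02789 = 0.06174/0.02789 = 2.214.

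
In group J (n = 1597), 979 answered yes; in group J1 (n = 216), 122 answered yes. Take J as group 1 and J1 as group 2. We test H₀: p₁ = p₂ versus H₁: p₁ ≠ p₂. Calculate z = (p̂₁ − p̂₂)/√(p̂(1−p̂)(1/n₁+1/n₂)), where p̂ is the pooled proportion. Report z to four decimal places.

p̂₁ = 979/1597 = 0.613024, p̂₂ = 122/216 = 0.564815.
Pooled p̂ = (979+122)/(1597+216) = 1101/1813 = 0.607281.
SE = √(p̂(1−p̂)(1/n₁+1/n₂)) = √(0.607281·0.392719·0.0052558) = √(0.00125346) = 0.035404.
z = (0.613024 − 0.564815)/0.035404 = 0.048209/0.035404 = 1.3617.

z = 1.3617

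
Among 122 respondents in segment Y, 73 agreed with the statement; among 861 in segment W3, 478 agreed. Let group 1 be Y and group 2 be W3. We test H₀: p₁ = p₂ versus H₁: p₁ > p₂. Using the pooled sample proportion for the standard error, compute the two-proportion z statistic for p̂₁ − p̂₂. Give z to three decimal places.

p̂₁ = 73/122 = 0.59836, p̂₂ = 478/861 = 0.55517.
Pooled p̂ = (73+478)/(122+861) = 551/983 = 0.56053.
SE = √(p̂(1−p̂)(1/n₁+1/n₂)) = √(0.56053·0.43947·0.00935816) = √(0.00230525) = 0.04801.
z = (0.59836 − 0.55517)/0.04801 = 0.04319/0.04801 = 0.900.

z = 0.900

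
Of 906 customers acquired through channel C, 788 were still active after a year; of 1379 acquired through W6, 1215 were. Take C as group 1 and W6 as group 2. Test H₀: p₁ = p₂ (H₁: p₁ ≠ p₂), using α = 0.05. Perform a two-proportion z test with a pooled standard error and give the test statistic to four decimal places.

z = -0.8045

p̂₁ = 788/906 = 0.869757, p̂₂ = 1215/1379 = 0.881073.
Pooled p̂ = (788+1215)/(906+1379) = 2003/2285 = 0.876586.
SE = √(0.108183 × 0.00182892) = 0.014066.
z = (0.869757 − 0.881073)/0.014066 = -0.011316/0.014066 = -0.8045.
p-value = 2·P(Z > 0.804) ≈ 0.4211; since p > α = 0.05, fail to reject H₀.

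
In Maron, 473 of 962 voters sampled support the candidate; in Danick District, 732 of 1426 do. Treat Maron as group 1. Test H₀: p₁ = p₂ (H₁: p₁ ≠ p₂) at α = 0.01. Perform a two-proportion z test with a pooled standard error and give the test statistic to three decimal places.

p̂₁ = 473/962 = 0.49168, p̂₂ = 732/1426 = 0.51332.
Pooled p̂ = (473+732)/(962+1426) = 1205/2388 = 0.50461.
SE = √(p̂(1−p̂)(1/n₁+1/n₂)) = √(0.50461·0.49539·0.00174076) = √(0.000435154) = 0.02086.
z = (0.49168 − 0.51332)/0.02086 = -0.02164/0.02086 = -1.037.
Two-sided p-value ≈ 2·Φ(−1.037) = 0.2996, so at α = 0.01 we fail to reject H₀.

z = -1.037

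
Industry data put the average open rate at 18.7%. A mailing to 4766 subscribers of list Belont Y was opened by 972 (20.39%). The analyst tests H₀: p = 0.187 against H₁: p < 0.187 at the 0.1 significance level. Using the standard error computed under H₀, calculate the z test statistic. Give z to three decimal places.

p̂ = 972/4766 = 0.203945.
Under H₀, SE = √(0.187·0.813/4766) = √(3.18991e-05) = 0.005648.
z = (0.203945 − 0.187)/0.005648 = 0.016945/0.005648 = 3.000.
p-value = P(Z < 3.000) ≈ 0.9987, so at α = 0.1 we fail to reject H₀.

z = 3.000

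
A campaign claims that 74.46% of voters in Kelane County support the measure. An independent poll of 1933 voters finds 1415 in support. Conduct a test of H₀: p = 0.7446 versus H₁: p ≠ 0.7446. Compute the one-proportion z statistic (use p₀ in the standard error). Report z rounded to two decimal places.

p̂ = 1415/1933 ≈ 0.7320.
SE = √(p₀(1−p₀)/n) = √(0.19017/1933) = 0.0099.
z = (0.7320 − 0.7446)/0.0099 = -0.0126/0.0099 = -1.27.

z = -1.27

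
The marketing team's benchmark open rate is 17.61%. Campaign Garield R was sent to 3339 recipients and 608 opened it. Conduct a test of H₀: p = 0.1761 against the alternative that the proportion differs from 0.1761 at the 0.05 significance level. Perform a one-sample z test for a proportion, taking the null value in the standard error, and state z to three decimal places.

z = 0.909

p̂ = 608/3339 ≈ 0.18209.
Under H₀, SE = √(0.1761·0.8239/3339) = √(4.34528e-05) = 0.00659.
z = (0.18209 − 0.1761)/0.00659 = 0.00599/0.00659 = 0.909.
Two-sided p-value ≈ 2·Φ(−0.909) = 0.3635; since p > α = 0.05, fail to reject H₀.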